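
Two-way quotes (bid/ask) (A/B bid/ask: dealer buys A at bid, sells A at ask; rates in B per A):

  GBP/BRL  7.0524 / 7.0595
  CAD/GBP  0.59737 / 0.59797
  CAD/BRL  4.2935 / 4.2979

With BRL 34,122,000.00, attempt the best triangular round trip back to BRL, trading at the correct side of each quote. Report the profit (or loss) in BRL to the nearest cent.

Net profit: BRL 583,044.63

Best loop BRL → GBP → CAD → BRL:
BRL 34,122,000.00 ÷ 7.0595 (buy GBP at ask) = GBP 4,833,486.79
GBP 4,833,486.79 ÷ 0.59797 (buy CAD at ask) = CAD 8,083,159.34
CAD 8,083,159.34 × 4.2935 (sell CAD at bid) = BRL 34,705,044.63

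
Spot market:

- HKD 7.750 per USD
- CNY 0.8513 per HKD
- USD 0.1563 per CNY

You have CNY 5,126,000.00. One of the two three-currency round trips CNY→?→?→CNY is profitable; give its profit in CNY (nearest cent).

Profitable loop is CNY → USD → HKD → CNY:
CNY 5,126,000.00 × 0.1563 = USD 801,193.80
USD 801,193.80 × 7.750 = HKD 6,209,251.95
HKD 6,209,251.95 × 0.8513 = CNY 5,285,936.19
Profit = CNY 5,285,936.19 − CNY 5,126,000.00

Profit: CNY 159,936.19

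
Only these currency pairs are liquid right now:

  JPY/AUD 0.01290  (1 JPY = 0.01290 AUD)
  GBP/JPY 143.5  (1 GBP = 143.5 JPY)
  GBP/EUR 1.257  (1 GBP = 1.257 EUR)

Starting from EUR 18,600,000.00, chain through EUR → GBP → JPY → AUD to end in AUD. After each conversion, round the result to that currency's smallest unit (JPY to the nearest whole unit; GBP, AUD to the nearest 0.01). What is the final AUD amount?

EUR 18,600,000.00 ÷ 1.257 = GBP 14,797,136.04
GBP 14,797,136.04 × 143.5 = JPY 2,123,389,022
JPY 2,123,389,022 × 0.01290 = AUD 27,391,718.38

AUD 27,391,718.38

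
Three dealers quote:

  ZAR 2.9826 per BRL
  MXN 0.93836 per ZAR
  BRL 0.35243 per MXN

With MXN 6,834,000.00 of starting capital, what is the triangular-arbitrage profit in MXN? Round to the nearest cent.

Profit: MXN 94,474.21

Profitable loop is MXN → ZAR → BRL → MXN:
MXN 6,834,000.00 ÷ 0.93836 = ZAR 7,282,919.14
ZAR 7,282,919.14 ÷ 2.9826 = BRL 2,441,802.16
BRL 2,441,802.16 ÷ 0.35243 = MXN 6,928,474.21
Profit = MXN 6,928,474.21 − MXN 6,834,000.00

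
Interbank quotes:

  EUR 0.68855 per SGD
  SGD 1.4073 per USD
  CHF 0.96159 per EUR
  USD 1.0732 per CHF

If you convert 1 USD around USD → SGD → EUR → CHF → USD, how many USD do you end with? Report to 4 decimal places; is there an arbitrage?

Around USD → SGD → EUR → CHF → USD: 1 × 1.4073 × 0.68855 × 0.96159 × 1.0732 = 0.999983
Product ≈ 1 (deviation 0.002%, within rounding noise).

1.0000 (no arbitrage)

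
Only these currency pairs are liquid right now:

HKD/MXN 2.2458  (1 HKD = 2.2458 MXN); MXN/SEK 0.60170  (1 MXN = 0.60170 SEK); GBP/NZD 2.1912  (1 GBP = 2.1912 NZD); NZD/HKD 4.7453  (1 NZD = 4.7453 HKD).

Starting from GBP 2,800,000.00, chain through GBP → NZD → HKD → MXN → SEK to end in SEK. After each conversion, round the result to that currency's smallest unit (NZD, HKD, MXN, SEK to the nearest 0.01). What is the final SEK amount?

SEK 39,341,853.20

GBP 2,800,000.00 × 2.1912 = NZD 6,135,360.00
NZD 6,135,360.00 × 4.7453 = HKD 29,114,123.81
HKD 29,114,123.81 × 2.2458 = MXN 65,384,499.25
MXN 65,384,499.25 × 0.60170 = SEK 39,341,853.20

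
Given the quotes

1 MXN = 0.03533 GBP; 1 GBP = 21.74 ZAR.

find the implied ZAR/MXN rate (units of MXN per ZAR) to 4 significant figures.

ZAR/MXN = 1.302

1 ZAR ÷ 21.74 = 0.0459982 GBP
0.0459982 GBP ÷ 0.03533 = 1.30196 MXN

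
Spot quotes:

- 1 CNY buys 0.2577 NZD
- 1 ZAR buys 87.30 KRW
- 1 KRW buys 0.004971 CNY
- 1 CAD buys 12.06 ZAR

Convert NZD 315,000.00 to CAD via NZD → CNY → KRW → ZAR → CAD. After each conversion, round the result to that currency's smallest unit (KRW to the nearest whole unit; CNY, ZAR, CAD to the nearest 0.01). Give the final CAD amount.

NZD 315,000.00 ÷ 0.2577 = CNY 1,222,351.57
CNY 1,222,351.57 ÷ 0.004971 = KRW 245,896,514
KRW 245,896,514 ÷ 87.30 = ZAR 2,816,684.01
ZAR 2,816,684.01 ÷ 12.06 = CAD 233,555.89

CAD 233,555.89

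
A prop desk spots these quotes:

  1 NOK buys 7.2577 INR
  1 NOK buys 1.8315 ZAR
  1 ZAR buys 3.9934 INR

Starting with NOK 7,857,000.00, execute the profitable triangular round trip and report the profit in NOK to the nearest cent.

Profitable loop is NOK → ZAR → INR → NOK:
NOK 7,857,000.00 × 1.8315 = ZAR 14,390,095.50
ZAR 14,390,095.50 × 3.9934 = INR 57,465,407.37
INR 57,465,407.37 ÷ 7.2577 = NOK 7,917,853.78
Profit = NOK 7,917,853.78 − NOK 7,857,000.00

Profit: NOK 60,853.78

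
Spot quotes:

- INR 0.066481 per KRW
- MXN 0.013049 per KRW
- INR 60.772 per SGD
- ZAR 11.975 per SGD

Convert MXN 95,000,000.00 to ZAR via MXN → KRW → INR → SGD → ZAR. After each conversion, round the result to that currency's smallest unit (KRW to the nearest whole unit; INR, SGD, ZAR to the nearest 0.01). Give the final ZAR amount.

MXN 95,000,000.00 ÷ 0.013049 = KRW 7,280,251,360
KRW 7,280,251,360 × 0.066481 = INR 483,998,390.66
INR 483,998,390.66 ÷ 60.772 = SGD 7,964,167.56
SGD 7,964,167.56 × 11.975 = ZAR 95,370,906.53

ZAR 95,370,906.53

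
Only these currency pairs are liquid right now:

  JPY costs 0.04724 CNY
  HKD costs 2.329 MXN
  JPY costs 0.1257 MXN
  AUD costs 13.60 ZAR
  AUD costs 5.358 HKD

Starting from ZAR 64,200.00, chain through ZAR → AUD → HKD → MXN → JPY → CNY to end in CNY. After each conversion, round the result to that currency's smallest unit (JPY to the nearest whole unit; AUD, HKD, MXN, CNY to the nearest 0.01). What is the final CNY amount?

ZAR 64,200.00 ÷ 13.60 = AUD 4,720.59
AUD 4,720.59 × 5.358 = HKD 25,292.92
HKD 25,292.92 × 2.329 = MXN 58,907.21
MXN 58,907.21 ÷ 0.1257 = JPY 468,633
JPY 468,633 × 0.04724 = CNY 22,138.22

CNY 22,138.22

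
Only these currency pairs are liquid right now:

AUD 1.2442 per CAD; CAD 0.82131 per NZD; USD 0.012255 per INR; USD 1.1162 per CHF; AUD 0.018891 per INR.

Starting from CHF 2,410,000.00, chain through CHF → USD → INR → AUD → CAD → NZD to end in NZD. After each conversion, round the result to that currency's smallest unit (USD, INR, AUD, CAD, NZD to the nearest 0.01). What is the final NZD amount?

NZD 4,057,919.10

CHF 2,410,000.00 × 1.1162 = USD 2,690,042.00
USD 2,690,042.00 ÷ 0.012255 = INR 219,505,671.15
INR 219,505,671.15 × 0.018891 = AUD 4,146,681.63
AUD 4,146,681.63 ÷ 1.2442 = CAD 3,332,809.54
CAD 3,332,809.54 ÷ 0.82131 = NZD 4,057,919.10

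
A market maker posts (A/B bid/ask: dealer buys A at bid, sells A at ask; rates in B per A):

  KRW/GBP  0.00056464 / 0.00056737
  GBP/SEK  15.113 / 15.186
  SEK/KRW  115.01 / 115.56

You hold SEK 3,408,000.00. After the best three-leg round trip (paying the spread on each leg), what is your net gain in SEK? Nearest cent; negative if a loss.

Net profit: SEK 14,806.03

Best loop SEK → GBP → KRW → SEK:
SEK 3,408,000.00 ÷ 15.186 (buy GBP at ask) = GBP 224,417.23
GBP 224,417.23 ÷ 0.00056737 (buy KRW at ask) = KRW 395,539,465
KRW 395,539,465 ÷ 115.56 (buy SEK at ask) = SEK 3,422,806.03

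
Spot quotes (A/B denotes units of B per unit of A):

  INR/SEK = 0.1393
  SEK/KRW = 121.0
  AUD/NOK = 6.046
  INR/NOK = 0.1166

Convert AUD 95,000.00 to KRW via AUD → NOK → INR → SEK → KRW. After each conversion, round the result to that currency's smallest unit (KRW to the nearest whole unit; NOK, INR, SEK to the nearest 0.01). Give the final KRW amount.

KRW 83,028,977

AUD 95,000.00 × 6.046 = NOK 574,370.00
NOK 574,370.00 ÷ 0.1166 = INR 4,925,986.28
INR 4,925,986.28 × 0.1393 = SEK 686,189.89
SEK 686,189.89 × 121.0 = KRW 83,028,977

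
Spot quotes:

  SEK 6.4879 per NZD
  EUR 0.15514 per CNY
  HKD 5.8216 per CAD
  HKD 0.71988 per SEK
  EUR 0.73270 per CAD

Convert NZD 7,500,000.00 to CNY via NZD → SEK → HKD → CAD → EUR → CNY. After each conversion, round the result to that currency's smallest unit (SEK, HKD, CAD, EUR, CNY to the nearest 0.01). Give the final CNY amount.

CNY 28,417,479.89

NZD 7,500,000.00 × 6.4879 = SEK 48,659,250.00
SEK 48,659,250.00 × 0.71988 = HKD 35,028,820.89
HKD 35,028,820.89 ÷ 5.8216 = CAD 6,017,043.58
CAD 6,017,043.58 × 0.73270 = EUR 4,408,687.83
EUR 4,408,687.83 ÷ 0.15514 = CNY 28,417,479.89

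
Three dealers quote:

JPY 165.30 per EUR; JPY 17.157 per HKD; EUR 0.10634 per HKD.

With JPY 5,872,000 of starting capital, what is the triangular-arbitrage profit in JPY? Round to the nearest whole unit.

Profitable loop is JPY → HKD → EUR → JPY:
JPY 5,872,000 ÷ 17.157 = HKD 342,250.98
HKD 342,250.98 × 0.10634 = EUR 36,394.97
EUR 36,394.97 × 165.30 = JPY 6,016,088
Profit = JPY 6,016,088 − JPY 5,872,000

Profit: JPY 144,088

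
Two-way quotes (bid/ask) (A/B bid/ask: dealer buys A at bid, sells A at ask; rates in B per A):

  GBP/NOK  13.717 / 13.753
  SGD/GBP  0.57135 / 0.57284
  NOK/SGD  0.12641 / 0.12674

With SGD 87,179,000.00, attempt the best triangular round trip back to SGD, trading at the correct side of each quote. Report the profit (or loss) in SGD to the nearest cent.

Best loop SGD → NOK → GBP → SGD:
SGD 87,179,000.00 ÷ 0.12674 (buy NOK at ask) = NOK 687,857,030.14
NOK 687,857,030.14 ÷ 13.753 (buy GBP at ask) = GBP 50,015,053.45
GBP 50,015,053.45 ÷ 0.57284 (buy SGD at ask) = SGD 87,310,686.15

Net profit: SGD 131,686.15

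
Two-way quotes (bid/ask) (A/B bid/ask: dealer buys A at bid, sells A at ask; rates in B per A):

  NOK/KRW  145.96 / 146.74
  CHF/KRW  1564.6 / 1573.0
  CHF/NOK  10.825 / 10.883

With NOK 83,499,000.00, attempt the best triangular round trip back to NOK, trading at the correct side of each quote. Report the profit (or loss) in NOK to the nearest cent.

Net profit: NOK 372,480.92

Best loop NOK → KRW → CHF → NOK:
NOK 83,499,000.00 × 145.96 (sell NOK at bid) = KRW 12,187,514,040
KRW 12,187,514,040 ÷ 1573.0 (buy CHF at ask) = CHF 7,747,942.81
CHF 7,747,942.81 × 10.825 (sell CHF at bid) = NOK 83,871,480.92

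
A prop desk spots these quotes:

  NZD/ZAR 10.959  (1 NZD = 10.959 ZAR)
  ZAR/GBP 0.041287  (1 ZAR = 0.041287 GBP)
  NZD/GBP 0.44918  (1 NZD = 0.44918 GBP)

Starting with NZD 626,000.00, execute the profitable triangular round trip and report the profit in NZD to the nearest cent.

Profitable loop is NZD → ZAR → GBP → NZD:
NZD 626,000.00 × 10.959 = ZAR 6,860,334.00
ZAR 6,860,334.00 × 0.041287 = GBP 283,242.61
GBP 283,242.61 ÷ 0.44918 = NZD 630,577.07
Profit = NZD 630,577.07 − NZD 626,000.00

Profit: NZD 4,577.07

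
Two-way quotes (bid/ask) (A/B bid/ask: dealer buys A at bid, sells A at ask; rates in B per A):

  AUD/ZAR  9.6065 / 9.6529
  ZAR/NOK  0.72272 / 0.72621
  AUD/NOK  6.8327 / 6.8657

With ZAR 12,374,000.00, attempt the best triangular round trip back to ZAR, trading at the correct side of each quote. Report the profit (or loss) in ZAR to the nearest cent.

Net profit: ZAR 138,974.20

Best loop ZAR → NOK → AUD → ZAR:
ZAR 12,374,000.00 × 0.72272 (sell ZAR at bid) = NOK 8,942,937.28
NOK 8,942,937.28 ÷ 6.8657 (buy AUD at ask) = AUD 1,302,552.88
AUD 1,302,552.88 × 9.6065 (sell AUD at bid) = ZAR 12,512,974.20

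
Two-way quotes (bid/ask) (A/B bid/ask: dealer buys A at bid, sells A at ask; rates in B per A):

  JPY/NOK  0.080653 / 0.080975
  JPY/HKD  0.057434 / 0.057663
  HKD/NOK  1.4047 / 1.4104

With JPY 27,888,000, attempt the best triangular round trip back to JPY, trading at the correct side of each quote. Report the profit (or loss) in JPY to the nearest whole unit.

Best loop JPY → HKD → NOK → JPY:
JPY 27,888,000 × 0.057434 (sell JPY at bid) = HKD 1,601,719.39
HKD 1,601,719.39 × 1.4047 (sell HKD at bid) = NOK 2,249,935.23
NOK 2,249,935.23 ÷ 0.080975 (buy JPY at ask) = JPY 27,785,554

Net result: JPY -102,446 (no profitable arbitrage after spreads)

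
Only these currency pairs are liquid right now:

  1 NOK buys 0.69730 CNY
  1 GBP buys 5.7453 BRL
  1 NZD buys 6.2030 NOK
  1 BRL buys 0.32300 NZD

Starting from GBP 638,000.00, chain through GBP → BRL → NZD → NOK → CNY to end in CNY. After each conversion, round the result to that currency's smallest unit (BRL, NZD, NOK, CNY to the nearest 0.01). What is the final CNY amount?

CNY 5,121,030.44

GBP 638,000.00 × 5.7453 = BRL 3,665,501.40
BRL 3,665,501.40 × 0.32300 = NZD 1,183,956.95
NZD 1,183,956.95 × 6.2030 = NOK 7,344,084.96
NOK 7,344,084.96 × 0.69730 = CNY 5,121,030.44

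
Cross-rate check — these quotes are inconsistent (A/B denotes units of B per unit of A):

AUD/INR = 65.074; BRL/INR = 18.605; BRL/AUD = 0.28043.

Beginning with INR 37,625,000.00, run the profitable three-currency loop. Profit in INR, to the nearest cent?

Profitable loop is INR → AUD → BRL → INR:
INR 37,625,000.00 ÷ 65.074 = AUD 578,187.91
AUD 578,187.91 ÷ 0.28043 = BRL 2,061,790.50
BRL 2,061,790.50 × 18.605 = INR 38,359,612.20
Profit = INR 38,359,612.20 − INR 37,625,000.00

Profit: INR 734,612.20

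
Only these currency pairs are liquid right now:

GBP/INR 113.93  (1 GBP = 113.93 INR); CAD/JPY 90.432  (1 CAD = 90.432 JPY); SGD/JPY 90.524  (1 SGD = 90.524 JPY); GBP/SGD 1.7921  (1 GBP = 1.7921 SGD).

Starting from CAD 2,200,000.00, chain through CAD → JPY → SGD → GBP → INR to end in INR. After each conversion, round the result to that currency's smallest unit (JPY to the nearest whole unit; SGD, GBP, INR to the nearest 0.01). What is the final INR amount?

CAD 2,200,000.00 × 90.432 = JPY 198,950,400
JPY 198,950,400 ÷ 90.524 = SGD 2,197,764.13
SGD 2,197,764.13 ÷ 1.7921 = GBP 1,226,362.44
GBP 1,226,362.44 × 113.93 = INR 139,719,472.79

INR 139,719,472.79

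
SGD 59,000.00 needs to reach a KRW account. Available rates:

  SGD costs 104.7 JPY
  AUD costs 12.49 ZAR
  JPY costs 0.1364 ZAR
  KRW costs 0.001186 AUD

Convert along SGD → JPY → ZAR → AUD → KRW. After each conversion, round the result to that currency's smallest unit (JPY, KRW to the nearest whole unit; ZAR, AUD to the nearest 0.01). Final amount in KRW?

SGD 59,000.00 × 104.7 = JPY 6,177,300
JPY 6,177,300 × 0.1364 = ZAR 842,583.72
ZAR 842,583.72 ÷ 12.49 = AUD 67,460.67
AUD 67,460.67 ÷ 0.001186 = KRW 56,880,835

KRW 56,880,835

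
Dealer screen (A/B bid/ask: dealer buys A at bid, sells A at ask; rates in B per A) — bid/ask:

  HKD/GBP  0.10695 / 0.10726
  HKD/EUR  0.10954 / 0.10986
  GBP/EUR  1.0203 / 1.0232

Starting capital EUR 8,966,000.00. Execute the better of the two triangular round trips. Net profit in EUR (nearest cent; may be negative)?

Net result: EUR -17,028.05 (no profitable arbitrage after spreads)

Best loop EUR → GBP → HKD → EUR:
EUR 8,966,000.00 ÷ 1.0232 (buy GBP at ask) = GBP 8,762,705.24
GBP 8,762,705.24 ÷ 0.10726 (buy HKD at ask) = HKD 81,695,928.01
HKD 81,695,928.01 × 0.10954 (sell HKD at bid) = EUR 8,948,971.95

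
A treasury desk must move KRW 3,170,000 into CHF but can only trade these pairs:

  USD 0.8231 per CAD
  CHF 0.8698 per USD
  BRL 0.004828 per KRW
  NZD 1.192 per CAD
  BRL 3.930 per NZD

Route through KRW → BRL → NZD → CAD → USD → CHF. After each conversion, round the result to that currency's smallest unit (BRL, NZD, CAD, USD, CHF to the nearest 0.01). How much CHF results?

KRW 3,170,000 × 0.004828 = BRL 15,304.76
BRL 15,304.76 ÷ 3.930 = NZD 3,894.34
NZD 3,894.34 ÷ 1.192 = CAD 3,267.06
CAD 3,267.06 × 0.8231 = USD 2,689.12
USD 2,689.12 × 0.8698 = CHF 2,339.00

CHF 2,339.00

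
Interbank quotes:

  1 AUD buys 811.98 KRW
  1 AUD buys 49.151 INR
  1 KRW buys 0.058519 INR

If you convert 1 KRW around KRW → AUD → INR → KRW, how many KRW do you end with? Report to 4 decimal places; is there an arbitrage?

Around KRW → AUD → INR → KRW: 1 ÷ 811.98 × 49.151 ÷ 0.058519 = 1.034404
Product > 1; profitable direction is KRW → AUD → INR → KRW.

1.0344 (arbitrage exists)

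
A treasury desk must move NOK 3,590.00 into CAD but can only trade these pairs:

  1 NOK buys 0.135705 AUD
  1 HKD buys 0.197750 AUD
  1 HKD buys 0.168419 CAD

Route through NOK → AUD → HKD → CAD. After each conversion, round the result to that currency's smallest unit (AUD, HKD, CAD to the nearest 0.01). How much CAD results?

CAD 414.92

NOK 3,590.00 × 0.135705 = AUD 487.18
AUD 487.18 ÷ 0.197750 = HKD 2,463.62
HKD 2,463.62 × 0.168419 = CAD 414.92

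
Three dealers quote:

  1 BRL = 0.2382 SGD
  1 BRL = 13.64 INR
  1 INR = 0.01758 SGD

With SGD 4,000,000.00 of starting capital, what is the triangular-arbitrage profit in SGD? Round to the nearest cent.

Profitable loop is SGD → BRL → INR → SGD:
SGD 4,000,000.00 ÷ 0.2382 = BRL 16,792,611.25
BRL 16,792,611.25 × 13.64 = INR 229,051,217.46
INR 229,051,217.46 × 0.01758 = SGD 4,026,720.40
Profit = SGD 4,026,720.40 − SGD 4,000,000.00

Profit: SGD 26,720.40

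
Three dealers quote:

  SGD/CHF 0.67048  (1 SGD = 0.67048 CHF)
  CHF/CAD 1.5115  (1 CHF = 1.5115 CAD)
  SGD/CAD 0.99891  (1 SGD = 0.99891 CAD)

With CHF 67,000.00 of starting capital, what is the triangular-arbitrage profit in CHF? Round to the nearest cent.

Profitable loop is CHF → CAD → SGD → CHF:
CHF 67,000.00 × 1.5115 = CAD 101,270.50
CAD 101,270.50 ÷ 0.99891 = SGD 101,381.01
SGD 101,381.01 × 0.67048 = CHF 67,973.94
Profit = CHF 67,973.94 − CHF 67,000.00

Profit: CHF 973.94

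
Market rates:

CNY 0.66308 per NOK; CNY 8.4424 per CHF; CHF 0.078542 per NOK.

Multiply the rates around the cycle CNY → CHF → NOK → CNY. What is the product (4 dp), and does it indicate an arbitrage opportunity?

1.0000 (no arbitrage)

Around CNY → CHF → NOK → CNY: 1 ÷ 8.4424 ÷ 0.078542 × 0.66308 = 0.999996
Product ≈ 1 (deviation 0.000%, within rounding noise).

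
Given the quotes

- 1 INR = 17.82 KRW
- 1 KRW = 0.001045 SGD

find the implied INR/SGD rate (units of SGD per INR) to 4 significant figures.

INR/SGD = 0.01862

1 INR × 17.82 = 17.82 KRW
17.82 KRW × 0.001045 = 0.0186219 SGD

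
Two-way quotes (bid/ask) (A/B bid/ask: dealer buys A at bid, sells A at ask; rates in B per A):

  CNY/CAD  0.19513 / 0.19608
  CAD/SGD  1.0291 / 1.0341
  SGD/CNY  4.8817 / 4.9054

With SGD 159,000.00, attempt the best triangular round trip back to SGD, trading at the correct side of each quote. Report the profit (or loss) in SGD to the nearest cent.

Best loop SGD → CAD → CNY → SGD:
SGD 159,000.00 ÷ 1.0341 (buy CAD at ask) = CAD 153,756.89
CAD 153,756.89 ÷ 0.19608 (buy CNY at ask) = CNY 784,153.87
CNY 784,153.87 ÷ 4.9054 (buy SGD at ask) = SGD 159,855.23

Net profit: SGD 855.23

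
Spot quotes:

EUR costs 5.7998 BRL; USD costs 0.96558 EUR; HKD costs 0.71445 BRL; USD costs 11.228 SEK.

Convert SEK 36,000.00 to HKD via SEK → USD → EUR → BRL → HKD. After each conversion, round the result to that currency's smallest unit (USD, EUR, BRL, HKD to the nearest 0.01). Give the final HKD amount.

HKD 25,132.14

SEK 36,000.00 ÷ 11.228 = USD 3,206.27
USD 3,206.27 × 0.96558 = EUR 3,095.91
EUR 3,095.91 × 5.7998 = BRL 17,955.66
BRL 17,955.66 ÷ 0.71445 = HKD 25,132.14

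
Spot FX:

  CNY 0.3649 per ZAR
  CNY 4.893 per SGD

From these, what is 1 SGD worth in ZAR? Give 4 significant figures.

SGD/ZAR = 13.41

1 SGD × 4.893 = 4.893 CNY
4.893 CNY ÷ 0.3649 = 13.4092 ZAR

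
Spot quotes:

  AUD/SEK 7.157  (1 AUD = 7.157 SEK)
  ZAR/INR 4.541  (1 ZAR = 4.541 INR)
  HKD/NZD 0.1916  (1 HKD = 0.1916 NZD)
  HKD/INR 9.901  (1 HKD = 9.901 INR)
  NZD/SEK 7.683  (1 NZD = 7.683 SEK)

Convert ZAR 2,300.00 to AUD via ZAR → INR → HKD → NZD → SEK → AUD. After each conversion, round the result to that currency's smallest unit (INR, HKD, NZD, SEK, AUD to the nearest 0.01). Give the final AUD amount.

AUD 216.96

ZAR 2,300.00 × 4.541 = INR 10,444.30
INR 10,444.30 ÷ 9.901 = HKD 1,054.87
HKD 1,054.87 × 0.1916 = NZD 202.11
NZD 202.11 × 7.683 = SEK 1,552.81
SEK 1,552.81 ÷ 7.157 = AUD 216.96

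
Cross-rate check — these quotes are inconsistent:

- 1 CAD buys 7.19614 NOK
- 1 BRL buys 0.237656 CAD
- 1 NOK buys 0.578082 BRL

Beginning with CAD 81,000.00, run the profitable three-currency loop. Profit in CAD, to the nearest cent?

Profit: CAD 930.80

Profitable loop is CAD → BRL → NOK → CAD:
CAD 81,000.00 ÷ 0.237656 = BRL 340,828.76
BRL 340,828.76 ÷ 0.578082 = NOK 589,585.49
NOK 589,585.49 ÷ 7.19614 = CAD 81,930.80
Profit = CAD 81,930.80 − CAD 81,000.00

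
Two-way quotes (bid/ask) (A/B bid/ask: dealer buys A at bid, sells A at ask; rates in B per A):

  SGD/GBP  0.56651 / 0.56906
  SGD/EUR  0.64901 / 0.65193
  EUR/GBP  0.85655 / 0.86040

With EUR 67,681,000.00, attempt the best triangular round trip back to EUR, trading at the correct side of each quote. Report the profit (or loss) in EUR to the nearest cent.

Best loop EUR → SGD → GBP → EUR:
EUR 67,681,000.00 ÷ 0.65193 (buy SGD at ask) = SGD 103,816,360.65
SGD 103,816,360.65 × 0.56651 (sell SGD at bid) = GBP 58,813,006.47
GBP 58,813,006.47 ÷ 0.86040 (buy EUR at ask) = EUR 68,355,423.61

Net profit: EUR 674,423.61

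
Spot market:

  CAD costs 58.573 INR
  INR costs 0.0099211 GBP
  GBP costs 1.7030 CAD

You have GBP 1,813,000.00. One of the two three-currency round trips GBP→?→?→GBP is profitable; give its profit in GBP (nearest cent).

Profitable loop is GBP → INR → CAD → GBP:
GBP 1,813,000.00 ÷ 0.0099211 = INR 182,741,833.06
INR 182,741,833.06 ÷ 58.573 = CAD 3,119,898.81
CAD 3,119,898.81 ÷ 1.7030 = GBP 1,832,001.65
Profit = GBP 1,832,001.65 − GBP 1,813,000.00

Profit: GBP 19,001.65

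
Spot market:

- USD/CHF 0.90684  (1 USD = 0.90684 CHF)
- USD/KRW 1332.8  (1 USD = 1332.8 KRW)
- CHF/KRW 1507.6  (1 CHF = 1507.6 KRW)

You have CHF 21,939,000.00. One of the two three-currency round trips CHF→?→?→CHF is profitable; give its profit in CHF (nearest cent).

Profitable loop is CHF → KRW → USD → CHF:
CHF 21,939,000.00 × 1507.6 = KRW 33,075,236,400
KRW 33,075,236,400 ÷ 1332.8 = USD 24,816,353.84
USD 24,816,353.84 × 0.90684 = CHF 22,504,462.32
Profit = CHF 22,504,462.32 − CHF 21,939,000.00

Profit: CHF 565,462.32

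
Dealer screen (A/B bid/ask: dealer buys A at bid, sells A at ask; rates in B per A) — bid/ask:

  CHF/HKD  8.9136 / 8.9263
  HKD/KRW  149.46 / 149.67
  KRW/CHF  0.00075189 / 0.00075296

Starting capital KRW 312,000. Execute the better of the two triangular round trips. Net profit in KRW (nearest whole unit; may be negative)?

Best loop KRW → CHF → HKD → KRW:
KRW 312,000 × 0.00075189 (sell KRW at bid) = CHF 234.59
CHF 234.59 × 8.9136 (sell CHF at bid) = HKD 2,091.04
HKD 2,091.04 × 149.46 (sell HKD at bid) = KRW 312,527

Net profit: KRW 527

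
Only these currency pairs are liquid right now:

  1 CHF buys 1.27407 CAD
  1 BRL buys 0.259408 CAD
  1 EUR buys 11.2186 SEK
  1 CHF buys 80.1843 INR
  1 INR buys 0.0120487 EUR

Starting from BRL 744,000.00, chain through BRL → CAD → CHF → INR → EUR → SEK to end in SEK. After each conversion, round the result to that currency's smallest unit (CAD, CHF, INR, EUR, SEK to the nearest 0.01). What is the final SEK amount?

BRL 744,000.00 × 0.259408 = CAD 192,999.55
CAD 192,999.55 ÷ 1.27407 = CHF 151,482.69
CHF 151,482.69 × 80.1843 = INR 12,146,533.46
INR 12,146,533.46 × 0.0120487 = EUR 146,349.94
EUR 146,349.94 × 11.2186 = SEK 1,641,841.44

SEK 1,641,841.44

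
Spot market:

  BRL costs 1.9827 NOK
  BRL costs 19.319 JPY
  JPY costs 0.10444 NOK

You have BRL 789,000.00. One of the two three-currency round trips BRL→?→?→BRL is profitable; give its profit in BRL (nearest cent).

Profitable loop is BRL → JPY → NOK → BRL:
BRL 789,000.00 × 19.319 = JPY 15,242,691
JPY 15,242,691 × 0.10444 = NOK 1,591,946.65
NOK 1,591,946.65 ÷ 1.9827 = BRL 802,918.57
Profit = BRL 802,918.57 − BRL 789,000.00

Profit: BRL 13,918.57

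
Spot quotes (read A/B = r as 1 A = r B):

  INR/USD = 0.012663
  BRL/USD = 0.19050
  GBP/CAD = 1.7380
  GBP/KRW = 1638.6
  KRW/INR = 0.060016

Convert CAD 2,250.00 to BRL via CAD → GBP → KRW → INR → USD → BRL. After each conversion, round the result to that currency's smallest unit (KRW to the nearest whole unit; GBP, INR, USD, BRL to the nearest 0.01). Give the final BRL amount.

CAD 2,250.00 ÷ 1.7380 = GBP 1,294.59
GBP 1,294.59 × 1638.6 = KRW 2,121,315
KRW 2,121,315 × 0.060016 = INR 127,312.84
INR 127,312.84 × 0.012663 = USD 1,612.16
USD 1,612.16 ÷ 0.19050 = BRL 8,462.78

BRL 8,462.78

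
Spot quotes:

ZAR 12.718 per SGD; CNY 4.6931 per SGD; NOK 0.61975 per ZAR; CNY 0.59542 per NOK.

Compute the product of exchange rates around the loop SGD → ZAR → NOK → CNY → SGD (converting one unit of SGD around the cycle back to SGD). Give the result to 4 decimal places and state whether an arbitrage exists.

Around SGD → ZAR → NOK → CNY → SGD: 1 × 12.718 × 0.61975 × 0.59542 ÷ 4.6931 = 0.999998
Product ≈ 1 (deviation 0.000%, within rounding noise).

1.0000 (no arbitrage)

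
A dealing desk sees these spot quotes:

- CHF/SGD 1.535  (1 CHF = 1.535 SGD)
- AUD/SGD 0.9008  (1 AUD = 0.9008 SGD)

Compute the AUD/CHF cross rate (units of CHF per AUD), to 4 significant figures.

1 AUD × 0.9008 = 0.9008 SGD
0.9008 SGD ÷ 1.535 = 0.58684 CHF

AUD/CHF = 0.5868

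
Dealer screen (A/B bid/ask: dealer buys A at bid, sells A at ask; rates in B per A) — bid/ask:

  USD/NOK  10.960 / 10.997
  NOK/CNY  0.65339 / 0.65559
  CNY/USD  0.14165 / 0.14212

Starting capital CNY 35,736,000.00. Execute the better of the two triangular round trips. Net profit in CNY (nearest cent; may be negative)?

Net profit: CNY 513,795.08

Best loop CNY → USD → NOK → CNY:
CNY 35,736,000.00 × 0.14165 (sell CNY at bid) = USD 5,062,004.40
USD 5,062,004.40 × 10.960 (sell USD at bid) = NOK 55,479,568.22
NOK 55,479,568.22 × 0.65339 (sell NOK at bid) = CNY 36,249,795.08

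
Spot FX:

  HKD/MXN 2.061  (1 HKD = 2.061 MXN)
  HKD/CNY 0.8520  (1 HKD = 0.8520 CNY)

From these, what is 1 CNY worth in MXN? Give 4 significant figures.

CNY/MXN = 2.419

1 CNY ÷ 0.8520 = 1.17371 HKD
1.17371 HKD × 2.061 = 2.41901 MXN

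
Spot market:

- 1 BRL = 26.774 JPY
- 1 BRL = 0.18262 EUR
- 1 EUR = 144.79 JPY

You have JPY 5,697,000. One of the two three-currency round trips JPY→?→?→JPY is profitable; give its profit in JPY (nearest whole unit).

Profitable loop is JPY → EUR → BRL → JPY:
JPY 5,697,000 ÷ 144.79 = EUR 39,346.64
EUR 39,346.64 ÷ 0.18262 = BRL 215,456.36
BRL 215,456.36 × 26.774 = JPY 5,768,629
Profit = JPY 5,768,629 − JPY 5,697,000

Profit: JPY 71,629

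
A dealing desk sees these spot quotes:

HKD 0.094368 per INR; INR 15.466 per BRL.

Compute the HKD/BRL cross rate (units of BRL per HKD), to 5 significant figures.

1 HKD ÷ 0.094368 = 10.5968 INR
10.5968 INR ÷ 15.466 = 0.685168 BRL

HKD/BRL = 0.68517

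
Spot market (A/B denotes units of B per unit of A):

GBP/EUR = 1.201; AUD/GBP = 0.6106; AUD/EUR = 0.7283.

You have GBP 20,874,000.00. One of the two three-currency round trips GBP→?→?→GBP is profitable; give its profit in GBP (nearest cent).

Profitable loop is GBP → EUR → AUD → GBP:
GBP 20,874,000.00 × 1.201 = EUR 25,069,674.00
EUR 25,069,674.00 ÷ 0.7283 = AUD 34,422,180.42
AUD 34,422,180.42 × 0.6106 = GBP 21,018,183.36
Profit = GBP 21,018,183.36 − GBP 20,874,000.00

Profit: GBP 144,183.36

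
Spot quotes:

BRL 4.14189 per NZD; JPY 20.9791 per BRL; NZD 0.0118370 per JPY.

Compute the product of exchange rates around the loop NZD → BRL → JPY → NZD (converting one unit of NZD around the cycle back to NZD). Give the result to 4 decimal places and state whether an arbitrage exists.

1.0286 (arbitrage exists)

Around NZD → BRL → JPY → NZD: 1 × 4.14189 × 20.9791 × 0.0118370 = 1.028554
Product > 1; profitable direction is NZD → BRL → JPY → NZD.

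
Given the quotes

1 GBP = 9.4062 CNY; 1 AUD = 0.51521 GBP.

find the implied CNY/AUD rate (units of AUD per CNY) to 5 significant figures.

1 CNY ÷ 9.4062 = 0.106313 GBP
0.106313 GBP ÷ 0.51521 = 0.206349 AUD

CNY/AUD = 0.20635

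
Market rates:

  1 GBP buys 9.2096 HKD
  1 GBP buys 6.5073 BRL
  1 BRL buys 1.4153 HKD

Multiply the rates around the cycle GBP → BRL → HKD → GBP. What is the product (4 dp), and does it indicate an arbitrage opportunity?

1.0000 (no arbitrage)

Around GBP → BRL → HKD → GBP: 1 × 6.5073 × 1.4153 ÷ 9.2096 = 1.000020
Product ≈ 1 (deviation 0.002%, within rounding noise).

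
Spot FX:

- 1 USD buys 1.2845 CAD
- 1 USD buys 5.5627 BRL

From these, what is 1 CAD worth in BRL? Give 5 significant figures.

CAD/BRL = 4.3306

1 CAD ÷ 1.2845 = 0.778513 USD
0.778513 USD × 5.5627 = 4.33063 BRL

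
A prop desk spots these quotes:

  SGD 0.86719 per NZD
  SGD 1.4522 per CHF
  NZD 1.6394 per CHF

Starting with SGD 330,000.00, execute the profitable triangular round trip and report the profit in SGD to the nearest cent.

Profit: SGD 7,086.36

Profitable loop is SGD → NZD → CHF → SGD:
SGD 330,000.00 ÷ 0.86719 = NZD 380,539.44
NZD 380,539.44 ÷ 1.6394 = CHF 232,121.17
CHF 232,121.17 × 1.4522 = SGD 337,086.36
Profit = SGD 337,086.36 − SGD 330,000.00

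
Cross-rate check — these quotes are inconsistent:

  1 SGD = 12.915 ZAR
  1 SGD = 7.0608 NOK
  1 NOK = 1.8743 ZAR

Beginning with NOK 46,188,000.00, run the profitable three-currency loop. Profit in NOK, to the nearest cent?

Profitable loop is NOK → ZAR → SGD → NOK:
NOK 46,188,000.00 × 1.8743 = ZAR 86,570,168.40
ZAR 86,570,168.40 ÷ 12.915 = SGD 6,703,071.50
SGD 6,703,071.50 × 7.0608 = NOK 47,329,047.23
Profit = NOK 47,329,047.23 − NOK 46,188,000.00

Profit: NOK 1,141,047.23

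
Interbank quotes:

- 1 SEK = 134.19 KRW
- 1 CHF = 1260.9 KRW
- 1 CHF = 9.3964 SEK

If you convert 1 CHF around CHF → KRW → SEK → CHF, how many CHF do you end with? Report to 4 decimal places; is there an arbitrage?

Around CHF → KRW → SEK → CHF: 1 × 1260.9 ÷ 134.19 ÷ 9.3964 = 0.999998
Product ≈ 1 (deviation 0.000%, within rounding noise).

1.0000 (no arbitrage)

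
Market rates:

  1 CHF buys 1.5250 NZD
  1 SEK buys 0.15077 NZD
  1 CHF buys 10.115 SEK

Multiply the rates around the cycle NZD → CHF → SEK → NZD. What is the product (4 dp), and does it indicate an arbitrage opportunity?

Around NZD → CHF → SEK → NZD: 1 ÷ 1.5250 × 10.115 × 0.15077 = 1.000025
Product ≈ 1 (deviation 0.003%, within rounding noise).

1.0000 (no arbitrage)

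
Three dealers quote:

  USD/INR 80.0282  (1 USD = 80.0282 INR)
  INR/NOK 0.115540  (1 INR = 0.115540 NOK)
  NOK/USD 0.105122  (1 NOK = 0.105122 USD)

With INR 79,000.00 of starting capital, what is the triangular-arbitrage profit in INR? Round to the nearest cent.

Profitable loop is INR → USD → NOK → INR:
INR 79,000.00 ÷ 80.0282 = USD 987.15
USD 987.15 ÷ 0.105122 = NOK 9,390.54
NOK 9,390.54 ÷ 0.115540 = INR 81,275.20
Profit = INR 81,275.20 − INR 79,000.00

Profit: INR 2,275.20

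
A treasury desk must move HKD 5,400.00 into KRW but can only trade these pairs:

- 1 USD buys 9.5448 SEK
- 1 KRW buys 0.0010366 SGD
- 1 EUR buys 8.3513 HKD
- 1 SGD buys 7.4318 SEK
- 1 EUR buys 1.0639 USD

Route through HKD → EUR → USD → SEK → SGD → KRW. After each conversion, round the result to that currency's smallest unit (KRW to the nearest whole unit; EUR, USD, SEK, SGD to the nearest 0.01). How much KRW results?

HKD 5,400.00 ÷ 8.3513 = EUR 646.61
EUR 646.61 × 1.0639 = USD 687.93
USD 687.93 × 9.5448 = SEK 6,566.15
SEK 6,566.15 ÷ 7.4318 = SGD 883.52
SGD 883.52 ÷ 0.0010366 = KRW 852,325

KRW 852,325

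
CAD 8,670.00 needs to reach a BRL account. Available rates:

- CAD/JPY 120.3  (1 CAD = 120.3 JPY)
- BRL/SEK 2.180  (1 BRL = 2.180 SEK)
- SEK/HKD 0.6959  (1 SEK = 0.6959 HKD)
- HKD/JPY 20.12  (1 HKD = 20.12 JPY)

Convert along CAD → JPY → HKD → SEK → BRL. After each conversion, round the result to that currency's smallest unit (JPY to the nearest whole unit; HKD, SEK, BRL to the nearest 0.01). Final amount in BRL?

CAD 8,670.00 × 120.3 = JPY 1,043,001
JPY 1,043,001 ÷ 20.12 = HKD 51,839.02
HKD 51,839.02 ÷ 0.6959 = SEK 74,492.05
SEK 74,492.05 ÷ 2.180 = BRL 34,170.67

BRL 34,170.67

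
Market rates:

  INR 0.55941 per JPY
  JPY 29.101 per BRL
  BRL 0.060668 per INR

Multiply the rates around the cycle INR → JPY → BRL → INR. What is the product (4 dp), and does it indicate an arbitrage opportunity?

1.0125 (arbitrage exists)

Around INR → JPY → BRL → INR: 1 ÷ 0.55941 ÷ 29.101 ÷ 0.060668 = 1.012517
Product > 1; profitable direction is INR → JPY → BRL → INR.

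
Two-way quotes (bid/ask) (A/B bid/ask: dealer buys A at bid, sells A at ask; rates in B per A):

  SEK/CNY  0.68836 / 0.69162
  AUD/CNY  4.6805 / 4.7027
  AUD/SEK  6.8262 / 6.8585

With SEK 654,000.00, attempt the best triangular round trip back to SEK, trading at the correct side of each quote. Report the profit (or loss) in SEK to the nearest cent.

Best loop SEK → CNY → AUD → SEK:
SEK 654,000.00 × 0.68836 (sell SEK at bid) = CNY 450,187.44
CNY 450,187.44 ÷ 4.7027 (buy AUD at ask) = AUD 95,729.57
AUD 95,729.57 × 6.8262 (sell AUD at bid) = SEK 653,469.18

Net result: SEK -530.82 (no profitable arbitrage after spreads)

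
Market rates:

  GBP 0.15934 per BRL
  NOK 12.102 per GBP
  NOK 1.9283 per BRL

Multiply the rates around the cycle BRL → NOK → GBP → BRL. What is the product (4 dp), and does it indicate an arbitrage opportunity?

1.0000 (no arbitrage)

Around BRL → NOK → GBP → BRL: 1 × 1.9283 ÷ 12.102 ÷ 0.15934 = 0.999983
Product ≈ 1 (deviation 0.002%, within rounding noise).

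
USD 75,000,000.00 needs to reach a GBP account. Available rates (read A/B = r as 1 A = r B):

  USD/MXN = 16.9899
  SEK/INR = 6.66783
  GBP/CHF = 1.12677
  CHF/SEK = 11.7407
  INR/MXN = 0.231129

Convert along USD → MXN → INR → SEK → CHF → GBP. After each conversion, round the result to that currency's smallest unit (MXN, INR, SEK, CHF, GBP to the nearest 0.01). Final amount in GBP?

GBP 62,500,553.09

USD 75,000,000.00 × 16.9899 = MXN 1,274,242,500.00
MXN 1,274,242,500.00 ÷ 0.231129 = INR 5,513,122,541.96
INR 5,513,122,541.96 ÷ 6.66783 = SEK 826,824,100.49
SEK 826,824,100.49 ÷ 11.7407 = CHF 70,423,748.20
CHF 70,423,748.20 ÷ 1.12677 = GBP 62,500,553.09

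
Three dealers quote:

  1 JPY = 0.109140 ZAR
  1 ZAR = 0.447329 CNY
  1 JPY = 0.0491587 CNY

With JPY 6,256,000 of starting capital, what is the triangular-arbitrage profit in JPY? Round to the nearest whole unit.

Profit: JPY 43,211

Profitable loop is JPY → CNY → ZAR → JPY:
JPY 6,256,000 × 0.0491587 = CNY 307,536.83
CNY 307,536.83 ÷ 0.447329 = ZAR 687,495.84
ZAR 687,495.84 ÷ 0.109140 = JPY 6,299,211
Profit = JPY 6,299,211 − JPY 6,256,000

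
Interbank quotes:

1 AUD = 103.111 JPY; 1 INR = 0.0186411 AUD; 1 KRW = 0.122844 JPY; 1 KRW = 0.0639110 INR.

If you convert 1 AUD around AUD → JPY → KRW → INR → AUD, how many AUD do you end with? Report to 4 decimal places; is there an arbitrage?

Around AUD → JPY → KRW → INR → AUD: 1 × 103.111 ÷ 0.122844 × 0.0639110 × 0.0186411 = 0.999996
Product ≈ 1 (deviation 0.000%, within rounding noise).

1.0000 (no arbitrage)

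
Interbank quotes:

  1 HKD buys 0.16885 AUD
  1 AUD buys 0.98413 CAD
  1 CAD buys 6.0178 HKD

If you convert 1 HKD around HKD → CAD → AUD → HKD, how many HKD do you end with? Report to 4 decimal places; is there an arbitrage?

Around HKD → CAD → AUD → HKD: 1 ÷ 6.0178 ÷ 0.98413 ÷ 0.16885 = 1.000020
Product ≈ 1 (deviation 0.002%, within rounding noise).

1.0000 (no arbitrage)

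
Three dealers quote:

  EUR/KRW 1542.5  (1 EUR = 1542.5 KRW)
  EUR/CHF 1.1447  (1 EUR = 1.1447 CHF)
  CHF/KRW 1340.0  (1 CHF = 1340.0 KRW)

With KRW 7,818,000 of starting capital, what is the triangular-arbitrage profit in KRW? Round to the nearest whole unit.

Profit: KRW 43,843

Profitable loop is KRW → CHF → EUR → KRW:
KRW 7,818,000 ÷ 1340.0 = CHF 5,834.33
CHF 5,834.33 ÷ 1.1447 = EUR 5,096.82
EUR 5,096.82 × 1542.5 = KRW 7,861,843
Profit = KRW 7,861,843 − KRW 7,818,000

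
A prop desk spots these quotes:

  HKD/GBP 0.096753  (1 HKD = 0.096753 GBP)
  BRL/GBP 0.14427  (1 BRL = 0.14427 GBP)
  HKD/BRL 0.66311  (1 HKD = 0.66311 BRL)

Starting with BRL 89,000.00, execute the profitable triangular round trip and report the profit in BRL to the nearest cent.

Profitable loop is BRL → HKD → GBP → BRL:
BRL 89,000.00 ÷ 0.66311 = HKD 134,216.04
HKD 134,216.04 × 0.096753 = GBP 12,985.80
GBP 12,985.80 ÷ 0.14427 = BRL 90,010.43
Profit = BRL 90,010.43 − BRL 89,000.00

Profit: BRL 1,010.43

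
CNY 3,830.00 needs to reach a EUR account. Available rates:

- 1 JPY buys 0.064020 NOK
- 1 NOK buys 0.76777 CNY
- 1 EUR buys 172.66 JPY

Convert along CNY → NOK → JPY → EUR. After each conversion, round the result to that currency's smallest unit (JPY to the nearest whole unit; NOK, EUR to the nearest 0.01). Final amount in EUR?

CNY 3,830.00 ÷ 0.76777 = NOK 4,988.47
NOK 4,988.47 ÷ 0.064020 = JPY 77,920
JPY 77,920 ÷ 172.66 = EUR 451.29

EUR 451.29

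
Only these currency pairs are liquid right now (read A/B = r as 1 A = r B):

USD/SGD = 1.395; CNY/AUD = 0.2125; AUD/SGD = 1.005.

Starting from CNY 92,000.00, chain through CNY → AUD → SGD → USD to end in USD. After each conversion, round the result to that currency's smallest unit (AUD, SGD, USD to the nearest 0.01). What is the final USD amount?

CNY 92,000.00 × 0.2125 = AUD 19,550.00
AUD 19,550.00 × 1.005 = SGD 19,647.75
SGD 19,647.75 ÷ 1.395 = USD 14,084.41

USD 14,084.41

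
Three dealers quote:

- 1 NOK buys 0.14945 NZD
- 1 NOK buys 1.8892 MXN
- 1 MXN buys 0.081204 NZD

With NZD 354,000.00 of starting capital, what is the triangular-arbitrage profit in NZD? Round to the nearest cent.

Profit: NZD 9,381.41

Profitable loop is NZD → NOK → MXN → NZD:
NZD 354,000.00 ÷ 0.14945 = NOK 2,368,685.18
NOK 2,368,685.18 × 1.8892 = MXN 4,474,920.04
MXN 4,474,920.04 × 0.081204 = NZD 363,381.41
Profit = NZD 363,381.41 − NZD 354,000.00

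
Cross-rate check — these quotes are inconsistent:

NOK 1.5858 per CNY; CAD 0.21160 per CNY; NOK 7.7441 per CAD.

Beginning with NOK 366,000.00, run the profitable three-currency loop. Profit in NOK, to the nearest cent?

Profitable loop is NOK → CNY → CAD → NOK:
NOK 366,000.00 ÷ 1.5858 = CNY 230,798.34
CNY 230,798.34 × 0.21160 = CAD 48,836.93
CAD 48,836.93 × 7.7441 = NOK 378,198.05
Profit = NOK 378,198.05 − NOK 366,000.00

Profit: NOK 12,198.05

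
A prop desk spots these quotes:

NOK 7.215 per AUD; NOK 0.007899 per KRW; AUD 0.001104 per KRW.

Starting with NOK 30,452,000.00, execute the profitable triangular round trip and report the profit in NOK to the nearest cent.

Profit: NOK 255,829.18

Profitable loop is NOK → KRW → AUD → NOK:
NOK 30,452,000.00 ÷ 0.007899 = KRW 3,855,171,541
KRW 3,855,171,541 × 0.001104 = AUD 4,256,109.38
AUD 4,256,109.38 × 7.215 = NOK 30,707,829.18
Profit = NOK 30,707,829.18 − NOK 30,452,000.00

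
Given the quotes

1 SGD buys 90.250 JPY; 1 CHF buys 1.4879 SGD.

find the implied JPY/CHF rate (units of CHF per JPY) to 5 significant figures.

JPY/CHF = 0.0074470

1 JPY ÷ 90.250 = 0.0110803 SGD
0.0110803 SGD ÷ 1.4879 = 0.00744696 CHF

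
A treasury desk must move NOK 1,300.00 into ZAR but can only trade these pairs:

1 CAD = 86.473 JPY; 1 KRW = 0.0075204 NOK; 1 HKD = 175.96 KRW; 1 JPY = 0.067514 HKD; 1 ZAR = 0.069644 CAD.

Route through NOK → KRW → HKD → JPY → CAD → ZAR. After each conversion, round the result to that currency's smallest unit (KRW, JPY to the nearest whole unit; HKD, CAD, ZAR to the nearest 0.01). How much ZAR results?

NOK 1,300.00 ÷ 0.0075204 = KRW 172,863
KRW 172,863 ÷ 175.96 = HKD 982.40
HKD 982.40 ÷ 0.067514 = JPY 14,551
JPY 14,551 ÷ 86.473 = CAD 168.27
CAD 168.27 ÷ 0.069644 = ZAR 2,416.14

ZAR 2,416.14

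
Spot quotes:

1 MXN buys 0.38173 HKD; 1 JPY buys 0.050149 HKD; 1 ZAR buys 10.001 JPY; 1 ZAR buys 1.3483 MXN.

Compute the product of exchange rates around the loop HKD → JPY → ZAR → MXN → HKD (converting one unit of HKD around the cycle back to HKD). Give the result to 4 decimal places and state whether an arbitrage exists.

Around HKD → JPY → ZAR → MXN → HKD: 1 ÷ 0.050149 ÷ 10.001 × 1.3483 × 0.38173 = 1.026212
Product > 1; profitable direction is HKD → JPY → ZAR → MXN → HKD.

1.0262 (arbitrage exists)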